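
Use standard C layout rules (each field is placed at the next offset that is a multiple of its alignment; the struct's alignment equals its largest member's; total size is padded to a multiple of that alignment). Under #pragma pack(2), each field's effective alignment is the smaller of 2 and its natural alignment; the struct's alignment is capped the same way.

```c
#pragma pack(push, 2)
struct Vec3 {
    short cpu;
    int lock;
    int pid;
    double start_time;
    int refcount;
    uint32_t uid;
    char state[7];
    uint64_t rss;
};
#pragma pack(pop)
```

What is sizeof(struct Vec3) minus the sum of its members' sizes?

1

cpu at 0 (size 2, align 2) → ends 2
lock at 2 (size 4, align 2) → ends 6
pid at 6 (size 4, align 2) → ends 10
start_time at 10 (size 8, align 2) → ends 18
refcount at 18 (size 4, align 2) → ends 22
uid at 22 (size 4, align 2) → ends 26
state at 26 (size 7, align 1) → ends 33
pad 1 to align 2 for rss
rss at 34 (size 8, align 2) → ends 42
total 42 bytes, alignment 2
data bytes 41, size 42 → padding 1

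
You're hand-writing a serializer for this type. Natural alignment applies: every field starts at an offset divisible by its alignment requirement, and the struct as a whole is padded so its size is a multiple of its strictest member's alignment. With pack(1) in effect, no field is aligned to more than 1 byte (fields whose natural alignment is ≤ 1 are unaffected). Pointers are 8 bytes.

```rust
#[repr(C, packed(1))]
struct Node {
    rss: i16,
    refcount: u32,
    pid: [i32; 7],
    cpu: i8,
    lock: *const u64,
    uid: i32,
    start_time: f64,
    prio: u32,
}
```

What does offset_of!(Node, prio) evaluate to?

55

@0: rss [2B, align 1] → 2
@2: refcount [4B, align 1] → 6
@6: pid [28B, align 1] → 34
@34: cpu [1B, align 1] → 35
@35: lock [8B, align 1] → 43
@43: uid [4B, align 1] → 47
@47: start_time [8B, align 1] → 55
@55: prio [4B, align 1] → 59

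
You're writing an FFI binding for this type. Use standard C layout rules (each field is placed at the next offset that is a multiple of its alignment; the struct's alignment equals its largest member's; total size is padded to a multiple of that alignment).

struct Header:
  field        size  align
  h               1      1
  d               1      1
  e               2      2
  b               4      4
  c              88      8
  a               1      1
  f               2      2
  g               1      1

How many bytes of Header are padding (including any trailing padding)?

4

@0: h [1B, align 1] → 1
@1: d [1B, align 1] → 2
@2: e [2B, align 2] → 4
@4: b [4B, align 4] → 8
@8: c [88B, align 8] → 96
@96: a [1B, align 1] → 97
+1 pad (align 2)
@98: f [2B, align 2] → 100
@100: g [1B, align 1] → 101
+3 tail pad (align 8)
size 104, align 8
data bytes 100, size 104 → padding 4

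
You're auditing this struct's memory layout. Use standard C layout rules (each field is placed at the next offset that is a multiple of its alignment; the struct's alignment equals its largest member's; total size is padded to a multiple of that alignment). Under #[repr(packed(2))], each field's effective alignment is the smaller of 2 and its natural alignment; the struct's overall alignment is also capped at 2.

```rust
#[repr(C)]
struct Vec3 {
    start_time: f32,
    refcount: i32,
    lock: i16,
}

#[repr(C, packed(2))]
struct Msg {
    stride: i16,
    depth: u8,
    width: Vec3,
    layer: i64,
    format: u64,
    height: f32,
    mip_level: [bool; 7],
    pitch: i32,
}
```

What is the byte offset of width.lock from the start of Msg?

Vec3: 0..4  start_time  (4B, 4-aligned); 4..8  refcount  (4B, 4-aligned); 8..10  lock  (2B, 2-aligned); 10..12  -- tail padding (2B); sizeof = 12, alignof = 4
0..2  stride  (2B, 2-aligned)
2..3  depth  (1B, 1-aligned)
3..4  -- padding (1B)
4..16  width  (12B, 2-aligned)
within Vec3: lock at 8
4 + 8 = 12

12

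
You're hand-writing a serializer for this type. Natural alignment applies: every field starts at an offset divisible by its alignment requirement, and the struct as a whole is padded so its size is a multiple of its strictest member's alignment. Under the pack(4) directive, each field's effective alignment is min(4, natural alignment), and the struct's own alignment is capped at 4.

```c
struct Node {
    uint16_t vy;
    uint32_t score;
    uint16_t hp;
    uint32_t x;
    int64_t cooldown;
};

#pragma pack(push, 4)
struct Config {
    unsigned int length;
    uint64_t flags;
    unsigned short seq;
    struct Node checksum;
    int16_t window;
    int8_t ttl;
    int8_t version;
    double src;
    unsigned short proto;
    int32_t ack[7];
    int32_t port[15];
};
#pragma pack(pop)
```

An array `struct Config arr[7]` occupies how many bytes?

1008

Node: 0..2  vy  (2B, 2-aligned); 2..4  -- padding (2B); 4..8  score  (4B, 4-aligned); 8..10  hp  (2B, 2-aligned); 10..12  -- padding (2B); 12..16  x  (4B, 4-aligned); 16..24  cooldown  (8B, 8-aligned); sizeof = 24, alignof = 8
0..4  length  (4B, 4-aligned)
4..12  flags  (8B, 4-aligned)
12..14  seq  (2B, 2-aligned)
14..16  -- padding (2B)
16..40  checksum  (24B, 4-aligned)
40..42  window  (2B, 2-aligned)
42..43  ttl  (1B, 1-aligned)
43..44  version  (1B, 1-aligned)
44..52  src  (8B, 4-aligned)
52..54  proto  (2B, 2-aligned)
54..56  -- padding (2B)
56..84  ack  (28B, 4-aligned)
84..144  port  (60B, 4-aligned)
sizeof = 144, alignof = 4
array of 7: 7 × 144 = 1008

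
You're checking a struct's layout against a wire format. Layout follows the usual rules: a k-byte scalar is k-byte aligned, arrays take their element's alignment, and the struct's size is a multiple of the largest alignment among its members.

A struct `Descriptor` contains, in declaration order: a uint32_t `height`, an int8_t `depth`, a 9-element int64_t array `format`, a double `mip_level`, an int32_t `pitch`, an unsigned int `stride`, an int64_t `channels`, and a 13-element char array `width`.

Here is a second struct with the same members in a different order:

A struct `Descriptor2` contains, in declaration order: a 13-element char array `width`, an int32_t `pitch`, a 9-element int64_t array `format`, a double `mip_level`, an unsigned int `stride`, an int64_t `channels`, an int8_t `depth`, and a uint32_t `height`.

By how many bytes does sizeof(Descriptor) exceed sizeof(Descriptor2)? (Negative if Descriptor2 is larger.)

-8

@0: height [4B, align 4] → 4
@4: depth [1B, align 1] → 5
+3 pad (align 8)
@8: format [72B, align 8] → 80
@80: mip_level [8B, align 8] → 88
@88: pitch [4B, align 4] → 92
@92: stride [4B, align 4] → 96
@96: channels [8B, align 8] → 104
@104: width [13B, align 1] → 117
+3 tail pad (align 8)
size 120, align 8
— Descriptor2 —
@0: width [13B, align 1] → 13
+3 pad (align 4)
@16: pitch [4B, align 4] → 20
+4 pad (align 8)
@24: format [72B, align 8] → 96
@96: mip_level [8B, align 8] → 104
@104: stride [4B, align 4] → 108
+4 pad (align 8)
@112: channels [8B, align 8] → 120
@120: depth [1B, align 1] → 121
+3 pad (align 4)
@124: height [4B, align 4] → 128
size 128, align 8
120 − 128 = -8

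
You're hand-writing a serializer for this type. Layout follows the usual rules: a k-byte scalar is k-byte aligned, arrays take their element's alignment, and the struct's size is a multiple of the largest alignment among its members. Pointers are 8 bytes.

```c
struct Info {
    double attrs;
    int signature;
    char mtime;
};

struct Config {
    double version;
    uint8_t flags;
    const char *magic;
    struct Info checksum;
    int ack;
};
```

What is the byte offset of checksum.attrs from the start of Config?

24

Info: attrs at 0 (size 8, align 8) → ends 8; signature at 8 (size 4, align 4) → ends 12; mtime at 12 (size 1, align 1) → ends 13; tail pad 3 to reach multiple of 8; total 16 bytes, alignment 8
version at 0 (size 8, align 8) → ends 8
flags at 8 (size 1, align 1) → ends 9
pad 7 to align 8 for magic
magic at 16 (size 8, align 8) → ends 24
checksum at 24 (size 16, align 8) → ends 40
within Info: attrs at 0
24 + 0 = 24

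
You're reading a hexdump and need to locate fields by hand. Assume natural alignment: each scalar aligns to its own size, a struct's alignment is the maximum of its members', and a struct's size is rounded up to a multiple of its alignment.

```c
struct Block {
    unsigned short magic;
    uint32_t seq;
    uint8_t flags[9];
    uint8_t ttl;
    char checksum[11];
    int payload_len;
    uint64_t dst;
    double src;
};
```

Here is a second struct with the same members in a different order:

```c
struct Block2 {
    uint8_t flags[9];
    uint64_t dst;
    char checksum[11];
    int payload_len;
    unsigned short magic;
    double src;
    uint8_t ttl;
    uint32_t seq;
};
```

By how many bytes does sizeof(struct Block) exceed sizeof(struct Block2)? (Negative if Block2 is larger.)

-8

0..2  magic  (2B, 2-aligned)
2..4  -- padding (2B)
4..8  seq  (4B, 4-aligned)
8..17  flags  (9B, 1-aligned)
17..18  ttl  (1B, 1-aligned)
18..29  checksum  (11B, 1-aligned)
29..32  -- padding (3B)
32..36  payload_len  (4B, 4-aligned)
36..40  -- padding (4B)
40..48  dst  (8B, 8-aligned)
48..56  src  (8B, 8-aligned)
sizeof = 56, alignof = 8
— Block2 —
0..9  flags  (9B, 1-aligned)
9..16  -- padding (7B)
16..24  dst  (8B, 8-aligned)
24..35  checksum  (11B, 1-aligned)
35..36  -- padding (1B)
36..40  payload_len  (4B, 4-aligned)
40..42  magic  (2B, 2-aligned)
42..48  -- padding (6B)
48..56  src  (8B, 8-aligned)
56..57  ttl  (1B, 1-aligned)
57..60  -- padding (3B)
60..64  seq  (4B, 4-aligned)
sizeof = 64, alignof = 8
56 − 64 = -8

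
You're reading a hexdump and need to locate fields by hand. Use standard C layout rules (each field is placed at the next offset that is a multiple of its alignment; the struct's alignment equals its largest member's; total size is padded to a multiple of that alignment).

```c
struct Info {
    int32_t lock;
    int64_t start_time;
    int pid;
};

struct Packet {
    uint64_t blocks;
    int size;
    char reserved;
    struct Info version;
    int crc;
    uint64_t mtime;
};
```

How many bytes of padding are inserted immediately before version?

Info: lock at 0 (size 4, align 4) → ends 4; pad 4 to align 8 for start_time; start_time at 8 (size 8, align 8) → ends 16; pid at 16 (size 4, align 4) → ends 20; tail pad 4 to reach multiple of 8; total 24 bytes, alignment 8
blocks at 0 (size 8, align 8) → ends 8
size at 8 (size 4, align 4) → ends 12
reserved at 12 (size 1, align 1) → ends 13
pad 3 to align 8 for version
version at 16 (size 24, align 8) → ends 40

3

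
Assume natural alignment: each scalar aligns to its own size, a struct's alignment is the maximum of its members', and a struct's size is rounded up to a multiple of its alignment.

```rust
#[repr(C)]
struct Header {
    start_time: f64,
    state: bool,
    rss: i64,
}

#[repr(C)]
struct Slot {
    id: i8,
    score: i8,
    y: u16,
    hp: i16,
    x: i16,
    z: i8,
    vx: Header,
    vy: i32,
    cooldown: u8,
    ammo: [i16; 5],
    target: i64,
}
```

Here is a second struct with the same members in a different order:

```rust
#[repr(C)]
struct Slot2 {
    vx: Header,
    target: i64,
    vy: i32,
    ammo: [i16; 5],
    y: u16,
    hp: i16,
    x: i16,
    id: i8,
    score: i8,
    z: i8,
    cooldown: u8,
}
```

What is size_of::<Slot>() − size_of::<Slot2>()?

Header: start_time at 0 (size 8, align 8) → ends 8; state at 8 (size 1, align 1) → ends 9; pad 7 to align 8 for rss; rss at 16 (size 8, align 8) → ends 24; total 24 bytes, alignment 8
id at 0 (size 1, align 1) → ends 1
score at 1 (size 1, align 1) → ends 2
y at 2 (size 2, align 2) → ends 4
hp at 4 (size 2, align 2) → ends 6
x at 6 (size 2, align 2) → ends 8
z at 8 (size 1, align 1) → ends 9
pad 7 to align 8 for vx
vx at 16 (size 24, align 8) → ends 40
vy at 40 (size 4, align 4) → ends 44
cooldown at 44 (size 1, align 1) → ends 45
pad 1 to align 2 for ammo
ammo at 46 (size 10, align 2) → ends 56
target at 56 (size 8, align 8) → ends 64
total 64 bytes, alignment 8
— Slot2 —
vx at 0 (size 24, align 8) → ends 24
target at 24 (size 8, align 8) → ends 32
vy at 32 (size 4, align 4) → ends 36
ammo at 36 (size 10, align 2) → ends 46
y at 46 (size 2, align 2) → ends 48
hp at 48 (size 2, align 2) → ends 50
x at 50 (size 2, align 2) → ends 52
id at 52 (size 1, align 1) → ends 53
score at 53 (size 1, align 1) → ends 54
z at 54 (size 1, align 1) → ends 55
cooldown at 55 (size 1, align 1) → ends 56
total 56 bytes, alignment 8
64 − 56 = 8

8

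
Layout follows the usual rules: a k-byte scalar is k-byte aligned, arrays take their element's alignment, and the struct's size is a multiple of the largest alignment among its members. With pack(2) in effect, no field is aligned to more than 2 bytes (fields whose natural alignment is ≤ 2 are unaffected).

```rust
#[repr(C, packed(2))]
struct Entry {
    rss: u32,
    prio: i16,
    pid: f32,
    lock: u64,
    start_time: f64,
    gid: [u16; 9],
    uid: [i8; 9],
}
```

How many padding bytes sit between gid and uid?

0

rss at 0 (size 4, align 2) → ends 4
prio at 4 (size 2, align 2) → ends 6
pid at 6 (size 4, align 2) → ends 10
lock at 10 (size 8, align 2) → ends 18
start_time at 18 (size 8, align 2) → ends 26
gid at 26 (size 18, align 2) → ends 44
uid at 44 (size 9, align 1) → ends 53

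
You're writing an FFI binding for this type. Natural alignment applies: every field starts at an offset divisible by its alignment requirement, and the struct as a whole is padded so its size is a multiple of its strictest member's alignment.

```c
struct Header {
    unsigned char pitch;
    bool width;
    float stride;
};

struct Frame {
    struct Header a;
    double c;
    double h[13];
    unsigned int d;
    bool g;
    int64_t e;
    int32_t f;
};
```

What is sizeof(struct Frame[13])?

1872

Header: pitch at 0 (size 1, align 1) → ends 1; width at 1 (size 1, align 1) → ends 2; pad 2 to align 4 for stride; stride at 4 (size 4, align 4) → ends 8; total 8 bytes, alignment 4
a at 0 (size 8, align 4) → ends 8
c at 8 (size 8, align 8) → ends 16
h at 16 (size 104, align 8) → ends 120
d at 120 (size 4, align 4) → ends 124
g at 124 (size 1, align 1) → ends 125
pad 3 to align 8 for e
e at 128 (size 8, align 8) → ends 136
f at 136 (size 4, align 4) → ends 140
tail pad 4 to reach multiple of 8
total 144 bytes, alignment 8
array of 13: 13 × 144 = 1872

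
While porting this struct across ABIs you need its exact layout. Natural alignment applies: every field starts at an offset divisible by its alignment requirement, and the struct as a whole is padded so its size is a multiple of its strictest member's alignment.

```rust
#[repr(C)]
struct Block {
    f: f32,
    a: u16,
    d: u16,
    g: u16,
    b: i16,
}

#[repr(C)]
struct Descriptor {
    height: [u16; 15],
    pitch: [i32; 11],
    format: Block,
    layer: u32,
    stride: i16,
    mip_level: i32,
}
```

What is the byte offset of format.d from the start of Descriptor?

Block: 0..4  f  (4B, 4-aligned); 4..6  a  (2B, 2-aligned); 6..8  d  (2B, 2-aligned); 8..10  g  (2B, 2-aligned); 10..12  b  (2B, 2-aligned); sizeof = 12, alignof = 4
0..30  height  (30B, 2-aligned)
30..32  -- padding (2B)
32..76  pitch  (44B, 4-aligned)
76..88  format  (12B, 4-aligned)
within Block: d at 6
76 + 6 = 82

82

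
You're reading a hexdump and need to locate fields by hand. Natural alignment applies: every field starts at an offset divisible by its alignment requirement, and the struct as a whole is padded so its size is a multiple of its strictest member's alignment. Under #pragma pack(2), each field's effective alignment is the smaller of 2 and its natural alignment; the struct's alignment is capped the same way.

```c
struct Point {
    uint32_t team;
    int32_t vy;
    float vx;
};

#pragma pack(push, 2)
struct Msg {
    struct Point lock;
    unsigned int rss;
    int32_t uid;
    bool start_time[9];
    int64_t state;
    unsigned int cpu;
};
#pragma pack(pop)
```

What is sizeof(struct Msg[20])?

Point: team at 0 (size 4, align 4) → ends 4; vy at 4 (size 4, align 4) → ends 8; vx at 8 (size 4, align 4) → ends 12; total 12 bytes, alignment 4
lock at 0 (size 12, align 2) → ends 12
rss at 12 (size 4, align 2) → ends 16
uid at 16 (size 4, align 2) → ends 20
start_time at 20 (size 9, align 1) → ends 29
pad 1 to align 2 for state
state at 30 (size 8, align 2) → ends 38
cpu at 38 (size 4, align 2) → ends 42
total 42 bytes, alignment 2
array of 20: 20 × 42 = 840

840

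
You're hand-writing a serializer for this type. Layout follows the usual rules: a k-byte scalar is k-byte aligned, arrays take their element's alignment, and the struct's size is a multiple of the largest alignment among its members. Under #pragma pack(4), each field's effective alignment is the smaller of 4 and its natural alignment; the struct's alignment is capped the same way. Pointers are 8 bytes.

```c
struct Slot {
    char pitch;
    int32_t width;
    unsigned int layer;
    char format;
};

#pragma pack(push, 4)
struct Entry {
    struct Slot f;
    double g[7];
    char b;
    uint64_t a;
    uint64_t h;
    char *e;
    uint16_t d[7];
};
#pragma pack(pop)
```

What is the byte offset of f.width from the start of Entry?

4

Slot: @0: pitch [1B, align 1] → 1; +3 pad (align 4); @4: width [4B, align 4] → 8; @8: layer [4B, align 4] → 12; @12: format [1B, align 1] → 13; +3 tail pad (align 4); size 16, align 4
@0: f [16B, align 4] → 16
within Slot: width at 4
0 + 4 = 4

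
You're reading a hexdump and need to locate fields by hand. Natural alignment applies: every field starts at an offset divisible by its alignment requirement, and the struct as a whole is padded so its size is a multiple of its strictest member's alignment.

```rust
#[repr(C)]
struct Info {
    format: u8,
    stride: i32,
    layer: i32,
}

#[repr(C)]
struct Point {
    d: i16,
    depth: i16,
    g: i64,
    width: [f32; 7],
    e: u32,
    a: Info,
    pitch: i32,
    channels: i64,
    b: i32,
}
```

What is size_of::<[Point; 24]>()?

Info: @0: format [1B, align 1] → 1; +3 pad (align 4); @4: stride [4B, align 4] → 8; @8: layer [4B, align 4] → 12; size 12, align 4
@0: d [2B, align 2] → 2
@2: depth [2B, align 2] → 4
+4 pad (align 8)
@8: g [8B, align 8] → 16
@16: width [28B, align 4] → 44
@44: e [4B, align 4] → 48
@48: a [12B, align 4] → 60
@60: pitch [4B, align 4] → 64
@64: channels [8B, align 8] → 72
@72: b [4B, align 4] → 76
+4 tail pad (align 8)
size 80, align 8
array of 24: 24 × 80 = 1920

1920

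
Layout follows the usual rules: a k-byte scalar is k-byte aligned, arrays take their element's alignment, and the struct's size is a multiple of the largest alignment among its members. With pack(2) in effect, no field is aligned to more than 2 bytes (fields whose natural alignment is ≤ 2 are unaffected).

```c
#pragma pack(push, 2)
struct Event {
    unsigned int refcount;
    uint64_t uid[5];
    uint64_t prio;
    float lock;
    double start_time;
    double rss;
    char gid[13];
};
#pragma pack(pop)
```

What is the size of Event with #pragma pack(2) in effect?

86

refcount at 0 (size 4, align 2) → ends 4
uid at 4 (size 40, align 2) → ends 44
prio at 44 (size 8, align 2) → ends 52
lock at 52 (size 4, align 2) → ends 56
start_time at 56 (size 8, align 2) → ends 64
rss at 64 (size 8, align 2) → ends 72
gid at 72 (size 13, align 1) → ends 85
tail pad 1 to reach multiple of 2
total 86 bytes, alignment 2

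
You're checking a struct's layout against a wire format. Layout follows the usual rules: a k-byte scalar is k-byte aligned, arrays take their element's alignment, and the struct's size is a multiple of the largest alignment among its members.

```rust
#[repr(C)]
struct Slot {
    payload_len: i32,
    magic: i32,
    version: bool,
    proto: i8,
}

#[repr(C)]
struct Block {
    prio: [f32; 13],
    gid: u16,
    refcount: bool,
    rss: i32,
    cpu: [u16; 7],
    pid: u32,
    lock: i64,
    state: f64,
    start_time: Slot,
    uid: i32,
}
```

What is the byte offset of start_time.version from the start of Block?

104

Slot: @0: payload_len [4B, align 4] → 4; @4: magic [4B, align 4] → 8; @8: version [1B, align 1] → 9; @9: proto [1B, align 1] → 10; +2 tail pad (align 4); size 12, align 4
@0: prio [52B, align 4] → 52
@52: gid [2B, align 2] → 54
@54: refcount [1B, align 1] → 55
+1 pad (align 4)
@56: rss [4B, align 4] → 60
@60: cpu [14B, align 2] → 74
+2 pad (align 4)
@76: pid [4B, align 4] → 80
@80: lock [8B, align 8] → 88
@88: state [8B, align 8] → 96
@96: start_time [12B, align 4] → 108
within Slot: version at 8
96 + 8 = 104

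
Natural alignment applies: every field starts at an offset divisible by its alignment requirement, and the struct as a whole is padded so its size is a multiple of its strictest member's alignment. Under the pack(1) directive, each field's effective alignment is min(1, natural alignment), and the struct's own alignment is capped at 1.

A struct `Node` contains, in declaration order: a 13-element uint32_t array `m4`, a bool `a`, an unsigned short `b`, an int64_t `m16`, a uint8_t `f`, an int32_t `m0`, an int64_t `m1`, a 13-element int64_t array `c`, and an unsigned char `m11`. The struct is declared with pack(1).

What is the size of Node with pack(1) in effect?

181

m4 at 0 (size 52, align 1) → ends 52
a at 52 (size 1, align 1) → ends 53
b at 53 (size 2, align 1) → ends 55
m16 at 55 (size 8, align 1) → ends 63
f at 63 (size 1, align 1) → ends 64
m0 at 64 (size 4, align 1) → ends 68
m1 at 68 (size 8, align 1) → ends 76
c at 76 (size 104, align 1) → ends 180
m11 at 180 (size 1, align 1) → ends 181
total 181 bytes, alignment 1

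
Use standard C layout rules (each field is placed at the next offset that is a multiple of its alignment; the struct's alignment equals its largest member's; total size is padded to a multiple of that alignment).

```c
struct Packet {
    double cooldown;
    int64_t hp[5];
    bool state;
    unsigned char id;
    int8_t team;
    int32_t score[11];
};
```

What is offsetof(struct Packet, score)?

cooldown at 0 (size 8, align 8) → ends 8
hp at 8 (size 40, align 8) → ends 48
state at 48 (size 1, align 1) → ends 49
id at 49 (size 1, align 1) → ends 50
team at 50 (size 1, align 1) → ends 51
pad 1 to align 4 for score
score at 52 (size 44, align 4) → ends 96

52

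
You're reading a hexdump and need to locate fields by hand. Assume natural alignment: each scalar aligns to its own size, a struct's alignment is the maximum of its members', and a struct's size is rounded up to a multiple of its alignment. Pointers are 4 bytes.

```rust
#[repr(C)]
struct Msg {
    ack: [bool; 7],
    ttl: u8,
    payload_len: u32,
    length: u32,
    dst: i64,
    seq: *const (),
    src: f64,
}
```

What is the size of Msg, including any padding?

40 bytes

@0: ack [7B, align 1] → 7
@7: ttl [1B, align 1] → 8
@8: payload_len [4B, align 4] → 12
@12: length [4B, align 4] → 16
@16: dst [8B, align 8] → 24
@24: seq [4B, align 4] → 28
+4 pad (align 8)
@32: src [8B, align 8] → 40
size 40, align 8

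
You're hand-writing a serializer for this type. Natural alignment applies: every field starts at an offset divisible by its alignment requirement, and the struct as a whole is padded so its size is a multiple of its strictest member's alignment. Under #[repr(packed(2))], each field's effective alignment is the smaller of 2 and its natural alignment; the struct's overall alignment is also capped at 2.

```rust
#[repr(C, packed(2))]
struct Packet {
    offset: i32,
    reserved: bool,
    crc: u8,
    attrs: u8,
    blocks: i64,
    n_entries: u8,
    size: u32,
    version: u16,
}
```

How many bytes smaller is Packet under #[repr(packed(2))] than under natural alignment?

8

natural layout:
  @0: offset [4B, align 4] → 4
  @4: reserved [1B, align 1] → 5
  @5: crc [1B, align 1] → 6
  @6: attrs [1B, align 1] → 7
  +1 pad (align 8)
  @8: blocks [8B, align 8] → 16
  @16: n_entries [1B, align 1] → 17
  +3 pad (align 4)
  @20: size [4B, align 4] → 24
  @24: version [2B, align 2] → 26
  +6 tail pad (align 8)
  size 32, align 8
packed(2) layout:
  @0: offset [4B, align 2] → 4
  @4: reserved [1B, align 1] → 5
  @5: crc [1B, align 1] → 6
  @6: attrs [1B, align 1] → 7
  +1 pad (align 2)
  @8: blocks [8B, align 2] → 16
  @16: n_entries [1B, align 1] → 17
  +1 pad (align 2)
  @18: size [4B, align 2] → 22
  @22: version [2B, align 2] → 24
  size 24, align 2
32 − 24 = 8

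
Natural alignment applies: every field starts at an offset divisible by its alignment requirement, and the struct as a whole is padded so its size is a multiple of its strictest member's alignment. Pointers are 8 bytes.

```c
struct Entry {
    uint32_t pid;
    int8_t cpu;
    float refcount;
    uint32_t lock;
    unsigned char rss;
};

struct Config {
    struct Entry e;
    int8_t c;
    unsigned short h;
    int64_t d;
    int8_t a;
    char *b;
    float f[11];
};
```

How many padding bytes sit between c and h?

Entry: 0..4  pid  (4B, 4-aligned); 4..5  cpu  (1B, 1-aligned); 5..8  -- padding (3B); 8..12  refcount  (4B, 4-aligned); 12..16  lock  (4B, 4-aligned); 16..17  rss  (1B, 1-aligned); 17..20  -- tail padding (3B); sizeof = 20, alignof = 4
0..20  e  (20B, 4-aligned)
20..21  c  (1B, 1-aligned)
21..22  -- padding (1B)
22..24  h  (2B, 2-aligned)

1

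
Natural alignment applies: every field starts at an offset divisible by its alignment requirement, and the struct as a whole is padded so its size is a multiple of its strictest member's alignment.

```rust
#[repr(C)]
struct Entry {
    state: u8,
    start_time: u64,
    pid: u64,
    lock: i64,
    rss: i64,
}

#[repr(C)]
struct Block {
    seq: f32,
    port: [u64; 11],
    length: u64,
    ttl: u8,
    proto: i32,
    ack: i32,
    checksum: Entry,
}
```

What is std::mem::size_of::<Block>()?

Entry: @0: state [1B, align 1] → 1; +7 pad (align 8); @8: start_time [8B, align 8] → 16; @16: pid [8B, align 8] → 24; @24: lock [8B, align 8] → 32; @32: rss [8B, align 8] → 40; size 40, align 8
@0: seq [4B, align 4] → 4
+4 pad (align 8)
@8: port [88B, align 8] → 96
@96: length [8B, align 8] → 104
@104: ttl [1B, align 1] → 105
+3 pad (align 4)
@108: proto [4B, align 4] → 112
@112: ack [4B, align 4] → 116
+4 pad (align 8)
@120: checksum [40B, align 8] → 160
size 160, align 8

160 bytes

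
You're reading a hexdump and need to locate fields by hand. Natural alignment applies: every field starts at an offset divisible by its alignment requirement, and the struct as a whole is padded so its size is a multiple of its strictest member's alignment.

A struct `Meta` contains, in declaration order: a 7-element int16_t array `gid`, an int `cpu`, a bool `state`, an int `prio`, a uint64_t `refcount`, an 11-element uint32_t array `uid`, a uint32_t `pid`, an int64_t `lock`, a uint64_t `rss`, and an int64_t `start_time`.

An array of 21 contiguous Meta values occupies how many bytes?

2352

@0: gid [14B, align 2] → 14
+2 pad (align 4)
@16: cpu [4B, align 4] → 20
@20: state [1B, align 1] → 21
+3 pad (align 4)
@24: prio [4B, align 4] → 28
+4 pad (align 8)
@32: refcount [8B, align 8] → 40
@40: uid [44B, align 4] → 84
@84: pid [4B, align 4] → 88
@88: lock [8B, align 8] → 96
@96: rss [8B, align 8] → 104
@104: start_time [8B, align 8] → 112
size 112, align 8
array of 21: 21 × 112 = 2352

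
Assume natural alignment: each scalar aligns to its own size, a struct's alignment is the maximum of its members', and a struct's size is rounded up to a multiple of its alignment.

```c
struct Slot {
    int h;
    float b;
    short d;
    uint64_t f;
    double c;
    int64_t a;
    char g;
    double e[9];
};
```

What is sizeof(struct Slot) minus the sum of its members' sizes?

h at 0 (size 4, align 4) → ends 4
b at 4 (size 4, align 4) → ends 8
d at 8 (size 2, align 2) → ends 10
pad 6 to align 8 for f
f at 16 (size 8, align 8) → ends 24
c at 24 (size 8, align 8) → ends 32
a at 32 (size 8, align 8) → ends 40
g at 40 (size 1, align 1) → ends 41
pad 7 to align 8 for e
e at 48 (size 72, align 8) → ends 120
total 120 bytes, alignment 8
data bytes 107, size 120 → padding 13

13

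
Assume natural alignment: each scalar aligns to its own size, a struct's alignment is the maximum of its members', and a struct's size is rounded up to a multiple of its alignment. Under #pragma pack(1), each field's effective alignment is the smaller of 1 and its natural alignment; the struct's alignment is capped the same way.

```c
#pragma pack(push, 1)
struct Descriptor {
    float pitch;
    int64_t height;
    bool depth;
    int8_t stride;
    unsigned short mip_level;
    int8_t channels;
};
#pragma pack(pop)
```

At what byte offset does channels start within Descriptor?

@0: pitch [4B, align 1] → 4
@4: height [8B, align 1] → 12
@12: depth [1B, align 1] → 13
@13: stride [1B, align 1] → 14
@14: mip_level [2B, align 1] → 16
@16: channels [1B, align 1] → 17

16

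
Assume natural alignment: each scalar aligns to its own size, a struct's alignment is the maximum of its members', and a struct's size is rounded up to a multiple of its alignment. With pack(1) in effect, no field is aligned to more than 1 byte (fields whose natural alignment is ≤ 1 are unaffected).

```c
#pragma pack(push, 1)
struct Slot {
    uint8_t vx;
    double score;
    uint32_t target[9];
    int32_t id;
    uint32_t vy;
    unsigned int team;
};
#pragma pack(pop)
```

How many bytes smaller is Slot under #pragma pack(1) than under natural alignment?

7

natural layout:
  @0: vx [1B, align 1] → 1
  +7 pad (align 8)
  @8: score [8B, align 8] → 16
  @16: target [36B, align 4] → 52
  @52: id [4B, align 4] → 56
  @56: vy [4B, align 4] → 60
  @60: team [4B, align 4] → 64
  size 64, align 8
packed(1) layout:
  @0: vx [1B, align 1] → 1
  @1: score [8B, align 1] → 9
  @9: target [36B, align 1] → 45
  @45: id [4B, align 1] → 49
  @49: vy [4B, align 1] → 53
  @53: team [4B, align 1] → 57
  size 57, align 1
64 − 57 = 7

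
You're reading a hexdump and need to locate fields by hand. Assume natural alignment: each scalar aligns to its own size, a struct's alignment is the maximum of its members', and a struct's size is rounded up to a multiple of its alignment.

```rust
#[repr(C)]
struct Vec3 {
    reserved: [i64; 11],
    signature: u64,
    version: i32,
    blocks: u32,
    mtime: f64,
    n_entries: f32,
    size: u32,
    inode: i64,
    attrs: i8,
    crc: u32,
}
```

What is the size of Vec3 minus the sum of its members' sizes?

3

@0: reserved [88B, align 8] → 88
@88: signature [8B, align 8] → 96
@96: version [4B, align 4] → 100
@100: blocks [4B, align 4] → 104
@104: mtime [8B, align 8] → 112
@112: n_entries [4B, align 4] → 116
@116: size [4B, align 4] → 120
@120: inode [8B, align 8] → 128
@128: attrs [1B, align 1] → 129
+3 pad (align 4)
@132: crc [4B, align 4] → 136
size 136, align 8
data bytes 133, size 136 → padding 3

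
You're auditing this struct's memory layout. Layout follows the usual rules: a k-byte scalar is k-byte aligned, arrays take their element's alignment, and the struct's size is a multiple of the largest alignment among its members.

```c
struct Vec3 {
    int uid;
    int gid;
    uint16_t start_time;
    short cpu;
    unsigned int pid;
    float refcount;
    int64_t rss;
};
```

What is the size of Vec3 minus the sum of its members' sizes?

0..4  uid  (4B, 4-aligned)
4..8  gid  (4B, 4-aligned)
8..10  start_time  (2B, 2-aligned)
10..12  cpu  (2B, 2-aligned)
12..16  pid  (4B, 4-aligned)
16..20  refcount  (4B, 4-aligned)
20..24  -- padding (4B)
24..32  rss  (8B, 8-aligned)
sizeof = 32, alignof = 8
data bytes 28, size 32 → padding 4

4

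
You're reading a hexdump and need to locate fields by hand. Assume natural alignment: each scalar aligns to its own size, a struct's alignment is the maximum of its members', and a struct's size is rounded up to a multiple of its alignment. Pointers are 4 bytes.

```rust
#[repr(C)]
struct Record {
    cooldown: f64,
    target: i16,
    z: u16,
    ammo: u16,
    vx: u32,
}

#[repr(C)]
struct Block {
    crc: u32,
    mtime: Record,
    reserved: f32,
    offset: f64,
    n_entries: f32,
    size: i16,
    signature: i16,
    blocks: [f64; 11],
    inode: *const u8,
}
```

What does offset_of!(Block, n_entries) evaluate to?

48

Record: 0..8  cooldown  (8B, 8-aligned); 8..10  target  (2B, 2-aligned); 10..12  z  (2B, 2-aligned); 12..14  ammo  (2B, 2-aligned); 14..16  -- padding (2B); 16..20  vx  (4B, 4-aligned); 20..24  -- tail padding (4B); sizeof = 24, alignof = 8
0..4  crc  (4B, 4-aligned)
4..8  -- padding (4B)
8..32  mtime  (24B, 8-aligned)
32..36  reserved  (4B, 4-aligned)
36..40  -- padding (4B)
40..48  offset  (8B, 8-aligned)
48..52  n_entries  (4B, 4-aligned)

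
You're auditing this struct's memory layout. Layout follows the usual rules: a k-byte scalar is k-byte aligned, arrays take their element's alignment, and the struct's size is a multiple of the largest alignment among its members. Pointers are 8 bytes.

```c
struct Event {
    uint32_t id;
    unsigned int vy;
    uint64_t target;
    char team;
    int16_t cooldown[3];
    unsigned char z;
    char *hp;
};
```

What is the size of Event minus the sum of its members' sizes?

@0: id [4B, align 4] → 4
@4: vy [4B, align 4] → 8
@8: target [8B, align 8] → 16
@16: team [1B, align 1] → 17
+1 pad (align 2)
@18: cooldown [6B, align 2] → 24
@24: z [1B, align 1] → 25
+7 pad (align 8)
@32: hp [8B, align 8] → 40
size 40, align 8
data bytes 32, size 40 → padding 8

8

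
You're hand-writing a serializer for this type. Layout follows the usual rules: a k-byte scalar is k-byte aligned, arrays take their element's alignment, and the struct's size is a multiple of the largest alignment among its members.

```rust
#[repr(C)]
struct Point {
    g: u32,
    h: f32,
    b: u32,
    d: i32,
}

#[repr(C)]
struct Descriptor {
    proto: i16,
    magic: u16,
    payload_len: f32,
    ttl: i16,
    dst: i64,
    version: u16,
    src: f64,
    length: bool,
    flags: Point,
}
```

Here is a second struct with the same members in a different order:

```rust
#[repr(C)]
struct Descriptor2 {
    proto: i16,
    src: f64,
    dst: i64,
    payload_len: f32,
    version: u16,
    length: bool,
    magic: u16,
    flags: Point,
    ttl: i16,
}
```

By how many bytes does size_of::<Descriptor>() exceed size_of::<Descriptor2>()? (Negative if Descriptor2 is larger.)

8

Point: 0..4  g  (4B, 4-aligned); 4..8  h  (4B, 4-aligned); 8..12  b  (4B, 4-aligned); 12..16  d  (4B, 4-aligned); sizeof = 16, alignof = 4
0..2  proto  (2B, 2-aligned)
2..4  magic  (2B, 2-aligned)
4..8  payload_len  (4B, 4-aligned)
8..10  ttl  (2B, 2-aligned)
10..16  -- padding (6B)
16..24  dst  (8B, 8-aligned)
24..26  version  (2B, 2-aligned)
26..32  -- padding (6B)
32..40  src  (8B, 8-aligned)
40..41  length  (1B, 1-aligned)
41..44  -- padding (3B)
44..60  flags  (16B, 4-aligned)
60..64  -- tail padding (4B)
sizeof = 64, alignof = 8
— Descriptor2 —
0..2  proto  (2B, 2-aligned)
2..8  -- padding (6B)
8..16  src  (8B, 8-aligned)
16..24  dst  (8B, 8-aligned)
24..28  payload_len  (4B, 4-aligned)
28..30  version  (2B, 2-aligned)
30..31  length  (1B, 1-aligned)
31..32  -- padding (1B)
32..34  magic  (2B, 2-aligned)
34..36  -- padding (2B)
36..52  flags  (16B, 4-aligned)
52..54  ttl  (2B, 2-aligned)
54..56  -- tail padding (2B)
sizeof = 56, alignof = 8
64 − 56 = 8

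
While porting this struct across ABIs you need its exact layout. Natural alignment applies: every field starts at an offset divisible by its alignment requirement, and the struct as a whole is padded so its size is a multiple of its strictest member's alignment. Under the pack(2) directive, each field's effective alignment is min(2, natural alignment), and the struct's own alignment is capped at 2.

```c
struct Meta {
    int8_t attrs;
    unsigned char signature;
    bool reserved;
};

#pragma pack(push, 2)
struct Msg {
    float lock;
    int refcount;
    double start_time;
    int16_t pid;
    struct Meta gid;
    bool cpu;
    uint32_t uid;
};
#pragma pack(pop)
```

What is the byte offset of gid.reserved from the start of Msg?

Meta: 0..1  attrs  (1B, 1-aligned); 1..2  signature  (1B, 1-aligned); 2..3  reserved  (1B, 1-aligned); sizeof = 3, alignof = 1
0..4  lock  (4B, 2-aligned)
4..8  refcount  (4B, 2-aligned)
8..16  start_time  (8B, 2-aligned)
16..18  pid  (2B, 2-aligned)
18..21  gid  (3B, 1-aligned)
within Meta: reserved at 2
18 + 2 = 20

20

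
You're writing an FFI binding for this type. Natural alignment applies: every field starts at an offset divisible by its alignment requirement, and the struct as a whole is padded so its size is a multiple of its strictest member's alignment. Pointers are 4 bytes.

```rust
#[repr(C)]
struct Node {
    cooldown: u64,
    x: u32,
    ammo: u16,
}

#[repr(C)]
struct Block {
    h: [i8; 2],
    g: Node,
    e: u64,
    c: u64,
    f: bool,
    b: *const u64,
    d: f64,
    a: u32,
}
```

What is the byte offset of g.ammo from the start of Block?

Node: 0..8  cooldown  (8B, 8-aligned); 8..12  x  (4B, 4-aligned); 12..14  ammo  (2B, 2-aligned); 14..16  -- tail padding (2B); sizeof = 16, alignof = 8
0..2  h  (2B, 1-aligned)
2..8  -- padding (6B)
8..24  g  (16B, 8-aligned)
within Node: ammo at 12
8 + 12 = 20

20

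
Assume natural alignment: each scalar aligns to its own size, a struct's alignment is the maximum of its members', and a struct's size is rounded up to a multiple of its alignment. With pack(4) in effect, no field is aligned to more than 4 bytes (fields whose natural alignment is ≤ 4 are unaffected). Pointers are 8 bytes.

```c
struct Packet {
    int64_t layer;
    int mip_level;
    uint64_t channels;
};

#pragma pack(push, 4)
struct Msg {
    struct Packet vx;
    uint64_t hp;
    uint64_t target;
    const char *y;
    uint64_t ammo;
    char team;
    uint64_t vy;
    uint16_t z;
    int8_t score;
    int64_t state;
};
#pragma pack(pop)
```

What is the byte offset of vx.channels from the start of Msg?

16

Packet: 0..8  layer  (8B, 8-aligned); 8..12  mip_level  (4B, 4-aligned); 12..16  -- padding (4B); 16..24  channels  (8B, 8-aligned); sizeof = 24, alignof = 8
0..24  vx  (24B, 4-aligned)
within Packet: channels at 16
0 + 16 = 16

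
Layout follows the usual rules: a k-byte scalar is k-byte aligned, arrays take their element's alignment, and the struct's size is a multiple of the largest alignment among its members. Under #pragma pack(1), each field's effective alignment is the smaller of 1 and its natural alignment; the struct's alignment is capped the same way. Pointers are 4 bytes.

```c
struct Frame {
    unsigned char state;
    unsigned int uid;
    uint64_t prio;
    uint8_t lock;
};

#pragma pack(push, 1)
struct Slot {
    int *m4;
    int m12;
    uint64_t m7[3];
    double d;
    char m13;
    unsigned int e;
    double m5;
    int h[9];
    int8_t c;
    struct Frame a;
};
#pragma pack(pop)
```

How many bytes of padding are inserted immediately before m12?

0

Frame: state at 0 (size 1, align 1) → ends 1; pad 3 to align 4 for uid; uid at 4 (size 4, align 4) → ends 8; prio at 8 (size 8, align 8) → ends 16; lock at 16 (size 1, align 1) → ends 17; tail pad 7 to reach multiple of 8; total 24 bytes, alignment 8
m4 at 0 (size 4, align 1) → ends 4
m12 at 4 (size 4, align 1) → ends 8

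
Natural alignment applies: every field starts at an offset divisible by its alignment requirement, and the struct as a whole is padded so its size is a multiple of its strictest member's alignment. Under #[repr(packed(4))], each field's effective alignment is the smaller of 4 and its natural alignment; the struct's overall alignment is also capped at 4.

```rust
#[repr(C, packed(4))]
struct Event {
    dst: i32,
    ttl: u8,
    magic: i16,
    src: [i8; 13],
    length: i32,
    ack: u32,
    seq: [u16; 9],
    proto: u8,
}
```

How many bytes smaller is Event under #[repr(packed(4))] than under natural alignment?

natural layout:
  0..4  dst  (4B, 4-aligned)
  4..5  ttl  (1B, 1-aligned)
  5..6  -- padding (1B)
  6..8  magic  (2B, 2-aligned)
  8..21  src  (13B, 1-aligned)
  21..24  -- padding (3B)
  24..28  length  (4B, 4-aligned)
  28..32  ack  (4B, 4-aligned)
  32..50  seq  (18B, 2-aligned)
  50..51  proto  (1B, 1-aligned)
  51..52  -- tail padding (1B)
  sizeof = 52, alignof = 4
packed(4) layout:
  0..4  dst  (4B, 4-aligned)
  4..5  ttl  (1B, 1-aligned)
  5..6  -- padding (1B)
  6..8  magic  (2B, 2-aligned)
  8..21  src  (13B, 1-aligned)
  21..24  -- padding (3B)
  24..28  length  (4B, 4-aligned)
  28..32  ack  (4B, 4-aligned)
  32..50  seq  (18B, 2-aligned)
  50..51  proto  (1B, 1-aligned)
  51..52  -- tail padding (1B)
  sizeof = 52, alignof = 4
52 − 52 = 0

0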